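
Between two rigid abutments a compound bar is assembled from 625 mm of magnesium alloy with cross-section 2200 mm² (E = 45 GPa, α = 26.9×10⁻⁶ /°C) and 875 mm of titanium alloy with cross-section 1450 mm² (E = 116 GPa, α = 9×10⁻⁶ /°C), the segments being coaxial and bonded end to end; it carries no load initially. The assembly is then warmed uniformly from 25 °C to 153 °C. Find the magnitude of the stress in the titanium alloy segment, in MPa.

σ ≈ 189 MPa (compressive)

Free thermal expansion of the whole bar: Σ αᵢΔT Lᵢ = 26.9×10⁻⁶×128×625 + 9×10⁻⁶×128×875 = 3.16 mm.
Since the ends are fixed, an axial force P builds up, equal in every segment, with P · Σ Lᵢ/(AᵢEᵢ) = δ_free.
The series flexibility is Σ Lᵢ/(AᵢEᵢ) = 625/(2200×45×10³) + 875/(1450×116×10³) = 1.152×10⁻⁵ mm/N.
Hence P = δ_free / Σ(L/AE) = 3.16/1.152×10⁻⁵ = 274.4 kN (compressive).
σ_{titanium alloy} = P / A = 274400 / 1450 = 189.3 MPa.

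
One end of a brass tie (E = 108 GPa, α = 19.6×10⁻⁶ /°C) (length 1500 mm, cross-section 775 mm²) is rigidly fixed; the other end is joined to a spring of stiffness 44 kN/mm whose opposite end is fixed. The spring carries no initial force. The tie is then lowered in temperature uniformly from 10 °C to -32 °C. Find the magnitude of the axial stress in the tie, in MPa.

σ ≈ 39.2 MPa (tensile)

The unrestrained thermal change is αΔT L = 19.6×10⁻⁶ × 42 × 1500 = 1.235 mm.
Let P be the tensile force in the spring. The tie extends elastically by PL/(AE) and the spring stretches by P/k; together these equal δ_free.
So P = δ_free / [L/(AE) + 1/k] = 1.235 / [ 1500/(775×108×10³) + 1/(44×10³) ].
P = 1.235 / 4.065×10⁻⁵ = 30380 N.
σ = P/A = 30380/775 = 39.2 MPa.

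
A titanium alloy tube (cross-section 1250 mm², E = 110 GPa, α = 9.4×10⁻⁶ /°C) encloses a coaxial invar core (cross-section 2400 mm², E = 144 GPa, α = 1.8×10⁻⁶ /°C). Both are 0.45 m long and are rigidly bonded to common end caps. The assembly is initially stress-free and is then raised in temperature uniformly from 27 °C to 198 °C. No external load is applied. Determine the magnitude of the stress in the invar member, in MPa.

Both members must finish at the same length. With the larger α, the titanium alloy tends to over-expand; the plates restrain it, putting the titanium alloy in compression and the invar in tension. With no external load the two internal forces are equal and opposite, magnitude P.
Setting the final lengths equal and cancelling L: (α₁ − α₂)ΔT = P/(A₁E₁) + P/(A₂E₂).
|α₁ − α₂|·ΔT = 7.6×10⁻⁶ × 171 = 0.0013.
1/(A₁E₁) + 1/(A₂E₂) = 1/(1250×110×10³) + 1/(2400×144×10³) = 1.017×10⁻⁸ N⁻¹.
So P = 0.0013 / 1.017×10⁻⁸ = 127.8 kN.
σ_{invar} = P/A₂ = 127800/2400 = 53.26 MPa, tensile.

σ ≈ 53.3 MPa (tensile)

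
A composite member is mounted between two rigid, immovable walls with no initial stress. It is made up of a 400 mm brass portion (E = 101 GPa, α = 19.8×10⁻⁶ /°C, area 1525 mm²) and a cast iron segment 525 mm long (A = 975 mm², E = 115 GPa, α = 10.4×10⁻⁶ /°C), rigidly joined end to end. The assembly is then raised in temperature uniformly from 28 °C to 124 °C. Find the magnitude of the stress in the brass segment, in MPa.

σ ≈ 116 MPa (compressive)

Free thermal expansion of the whole bar: Σ αᵢΔT Lᵢ = 19.8×10⁻⁶×96×400 + 10.4×10⁻⁶×96×525 = 1.284 mm.
The walls prevent any net length change, so an axial force P (same in every segment) develops. Compatibility: P · Σ Lᵢ/(AᵢEᵢ) = δ_free.
Σ Lᵢ/(AᵢEᵢ) = 400/(1525×101×10³) + 525/(975×115×10³) = 7.279×10⁻⁶ mm/N.
So P = 1.284 / 7.279×10⁻⁶ = 176.5 kN, compressive.
σ_{brass} = P / A = 176500 / 1525 = 115.7 MPa.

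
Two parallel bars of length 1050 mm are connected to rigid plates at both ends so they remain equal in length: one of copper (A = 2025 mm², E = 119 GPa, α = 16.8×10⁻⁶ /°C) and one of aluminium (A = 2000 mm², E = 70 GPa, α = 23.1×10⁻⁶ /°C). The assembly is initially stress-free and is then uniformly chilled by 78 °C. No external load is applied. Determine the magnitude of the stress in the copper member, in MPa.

σ ≈ 21.5 MPa (compressive)

The aluminium has the larger α, so on cooling it would change length more than the copper if both were free. The rigid plates force a common final length, so the aluminium is put into tension and the copper into compression, with equal and opposite forces P (no external load).
Compatibility of the two members (thermal + elastic change equal): (α₁ − α₂)ΔT = P·[1/(A₁E₁) + 1/(A₂E₂)].
|α₁ − α₂|·ΔT = 6.3×10⁻⁶ × 78 = 0.0004914.
1/(A₁E₁) + 1/(A₂E₂) = 1/(2025×119×10³) + 1/(2000×70×10³) = 1.129×10⁻⁸ N⁻¹.
P = 0.0004914 / 1.129×10⁻⁸ = 43510 N = 43.51 kN.
σ_{copper} = P/A₁ = 43510/2025 = 21.49 MPa, compressive.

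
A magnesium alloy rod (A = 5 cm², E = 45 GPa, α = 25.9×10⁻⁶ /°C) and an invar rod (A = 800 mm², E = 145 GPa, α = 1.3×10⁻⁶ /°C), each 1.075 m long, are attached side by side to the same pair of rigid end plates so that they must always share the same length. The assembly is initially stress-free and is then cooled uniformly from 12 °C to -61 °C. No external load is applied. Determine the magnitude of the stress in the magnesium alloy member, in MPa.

σ ≈ 67.7 MPa (tensile)

Equilibrium of a rigid end plate with no external load gives equal and opposite internal forces ±P in the two members. Since α_{magnesium alloy} > α_{invar}, cooling drives the magnesium alloy into tension and the invar into compression.
Compatibility of the two members (thermal + elastic change equal): (α₁ − α₂)ΔT = P·[1/(A₁E₁) + 1/(A₂E₂)].
|α₁ − α₂|·ΔT = 24.6×10⁻⁶ × 73 = 0.001796.
1/(A₁E₁) + 1/(A₂E₂) = 1/(500×45×10³) + 1/(800×145×10³) = 5.307×10⁻⁸ N⁻¹.
P = 0.001796 / 5.307×10⁻⁸ = 33840 N = 33.84 kN.
σ_{magnesium alloy} = P/A₁ = 33840/500 = 67.68 MPa, tensile.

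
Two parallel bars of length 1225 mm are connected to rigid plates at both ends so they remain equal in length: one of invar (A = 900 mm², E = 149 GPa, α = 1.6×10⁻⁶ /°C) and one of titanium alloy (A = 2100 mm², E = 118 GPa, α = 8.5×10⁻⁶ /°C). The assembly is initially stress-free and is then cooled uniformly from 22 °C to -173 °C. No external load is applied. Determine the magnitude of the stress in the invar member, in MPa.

σ ≈ 130 MPa (compressive)

Both members must finish at the same length. With the larger α, the titanium alloy tends to over-contract; the plates restrain it, putting the titanium alloy in tension and the invar in compression. With no external load the two internal forces are equal and opposite, magnitude P.
Compatibility of the two members (thermal + elastic change equal): (α₁ − α₂)ΔT = P·[1/(A₁E₁) + 1/(A₂E₂)].
|α₁ − α₂|·ΔT = 6.9×10⁻⁶ × 195 = 0.001345.
1/(A₁E₁) + 1/(A₂E₂) = 1/(900×149×10³) + 1/(2100×118×10³) = 1.149×10⁻⁸ N⁻¹.
So P = 0.001345 / 1.149×10⁻⁸ = 117.1 kN.
σ_{invar} = P/A₁ = 117100/900 = 130.1 MPa, compressive.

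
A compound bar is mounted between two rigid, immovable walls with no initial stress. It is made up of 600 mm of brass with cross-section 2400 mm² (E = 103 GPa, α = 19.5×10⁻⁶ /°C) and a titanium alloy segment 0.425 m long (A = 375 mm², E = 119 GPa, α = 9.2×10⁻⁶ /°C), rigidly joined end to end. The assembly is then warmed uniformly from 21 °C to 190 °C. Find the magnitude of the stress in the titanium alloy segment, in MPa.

σ ≈ 589 MPa (compressive)

Free thermal expansion of the whole bar: Σ αᵢΔT Lᵢ = 19.5×10⁻⁶×169×600 + 9.2×10⁻⁶×169×425 = 2.638 mm.
The walls prevent any net length change, so an axial force P (same in every segment) develops. Compatibility: P · Σ Lᵢ/(AᵢEᵢ) = δ_free.
The series flexibility is Σ Lᵢ/(AᵢEᵢ) = 600/(2400×103×10³) + 425/(375×119×10³) = 1.195×10⁻⁵ mm/N.
P = 2.638 / 1.195×10⁻⁵ = 220700 N = 220.7 kN, compressive.
σ_{titanium alloy} = P / A = 220700 / 375 = 588.6 MPa.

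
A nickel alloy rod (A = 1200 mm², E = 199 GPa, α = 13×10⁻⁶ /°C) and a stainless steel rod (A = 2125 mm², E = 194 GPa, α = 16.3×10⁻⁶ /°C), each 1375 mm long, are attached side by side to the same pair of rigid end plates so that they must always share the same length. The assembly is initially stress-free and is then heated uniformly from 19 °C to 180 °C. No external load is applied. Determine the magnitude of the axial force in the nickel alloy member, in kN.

P ≈ 80.3 kN (tensile in the nickel alloy)

Equilibrium of a rigid end plate with no external load gives equal and opposite internal forces ±P in the two members. Since α_{stainless steel} > α_{nickel alloy}, heating drives the stainless steel into compression and the nickel alloy into tension.
Equating the net (thermal + elastic) strains gives |α₁ − α₂|·ΔT = P·[1/(A₁E₁) + 1/(A₂E₂)].
|α₁ − α₂|·ΔT = 3.3×10⁻⁶ × 161 = 0.0005313.
1/(A₁E₁) + 1/(A₂E₂) = 1/(1200×199×10³) + 1/(2125×194×10³) = 6.613×10⁻⁹ N⁻¹.
P = 0.0005313 / 6.613×10⁻⁹ = 80340 N = 80.34 kN.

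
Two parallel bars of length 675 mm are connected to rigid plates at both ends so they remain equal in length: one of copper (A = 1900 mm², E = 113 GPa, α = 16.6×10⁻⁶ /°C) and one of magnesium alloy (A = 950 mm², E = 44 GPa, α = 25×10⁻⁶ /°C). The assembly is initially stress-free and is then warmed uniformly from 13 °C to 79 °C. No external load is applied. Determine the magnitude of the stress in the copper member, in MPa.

σ ≈ 10.2 MPa (tensile)

The magnesium alloy has the larger α, so on heating it would change length more than the copper if both were free. The rigid plates force a common final length, so the magnesium alloy is put into compression and the copper into tension, with equal and opposite forces P (no external load).
Setting the final lengths equal and cancelling L: (α₁ − α₂)ΔT = P/(A₁E₁) + P/(A₂E₂).
|α₁ − α₂|·ΔT = 8.4×10⁻⁶ × 66 = 0.0005544.
1/(A₁E₁) + 1/(A₂E₂) = 1/(1900×113×10³) + 1/(950×44×10³) = 2.858×10⁻⁸ N⁻¹.
P = 0.0005544 / 2.858×10⁻⁸ = 19400 N = 19.4 kN.
σ_{copper} = P/A₁ = 19400/1900 = 10.21 MPa, tensile.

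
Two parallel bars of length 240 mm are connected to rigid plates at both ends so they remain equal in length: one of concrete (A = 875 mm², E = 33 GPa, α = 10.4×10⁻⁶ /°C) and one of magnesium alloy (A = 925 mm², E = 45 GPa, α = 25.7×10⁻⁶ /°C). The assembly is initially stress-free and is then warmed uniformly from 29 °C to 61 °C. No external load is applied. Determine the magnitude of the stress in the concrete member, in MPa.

σ ≈ 9.54 MPa (tensile)

Both members must finish at the same length. With the larger α, the magnesium alloy tends to over-expand; the plates restrain it, putting the magnesium alloy in compression and the concrete in tension. With no external load the two internal forces are equal and opposite, magnitude P.
Equating the net (thermal + elastic) strains gives |α₁ − α₂|·ΔT = P·[1/(A₁E₁) + 1/(A₂E₂)].
|α₁ − α₂|·ΔT = 15.3×10⁻⁶ × 32 = 0.0004896.
1/(A₁E₁) + 1/(A₂E₂) = 1/(875×33×10³) + 1/(925×45×10³) = 5.866×10⁻⁸ N⁻¹.
So P = 0.0004896 / 5.866×10⁻⁸ = 8.347 kN.
σ_{concrete} = P/A₁ = 8347/875 = 9.539 MPa, tensile.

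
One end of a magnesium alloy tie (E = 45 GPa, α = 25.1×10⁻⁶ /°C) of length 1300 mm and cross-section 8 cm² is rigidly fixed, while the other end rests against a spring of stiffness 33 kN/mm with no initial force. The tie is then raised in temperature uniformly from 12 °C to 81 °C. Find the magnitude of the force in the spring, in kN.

P ≈ 33.9 kN

If the spring were absent the tie would lengthen by αΔT L = 25.1×10⁻⁶ × 69 × 1300 = 2.251 mm.
With a force P in the spring, the elastic change of the tie is PL/(AE) and that of the spring is P/k; compatibility requires their sum to equal δ_free.
So P = δ_free / [L/(AE) + 1/k] = 2.251 / [ 1300/(800×45×10³) + 1/(33×10³) ].
P = 2.251 / 6.641×10⁻⁵ = 33900 N.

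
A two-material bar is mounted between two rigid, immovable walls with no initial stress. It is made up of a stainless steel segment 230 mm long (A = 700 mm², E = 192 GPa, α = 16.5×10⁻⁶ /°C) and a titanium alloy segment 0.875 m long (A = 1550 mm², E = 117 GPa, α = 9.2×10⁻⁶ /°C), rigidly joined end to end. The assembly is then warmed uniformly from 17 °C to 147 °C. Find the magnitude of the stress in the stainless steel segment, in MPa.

Free thermal expansion of the whole bar: Σ αᵢΔT Lᵢ = 16.5×10⁻⁶×130×230 + 9.2×10⁻⁶×130×875 = 1.54 mm.
The rigid supports impose zero overall length change; the single axial force P common to all segments must satisfy P Σ Lᵢ/(AᵢEᵢ) = δ_free.
The series flexibility is Σ Lᵢ/(AᵢEᵢ) = 230/(700×192×10³) + 875/(1550×117×10³) = 6.536×10⁻⁶ mm/N.
So P = 1.54 / 6.536×10⁻⁶ = 235.6 kN, compressive.
σ_{stainless steel} = P / A = 235600 / 700 = 336.6 MPa.

σ ≈ 337 MPa (compressive)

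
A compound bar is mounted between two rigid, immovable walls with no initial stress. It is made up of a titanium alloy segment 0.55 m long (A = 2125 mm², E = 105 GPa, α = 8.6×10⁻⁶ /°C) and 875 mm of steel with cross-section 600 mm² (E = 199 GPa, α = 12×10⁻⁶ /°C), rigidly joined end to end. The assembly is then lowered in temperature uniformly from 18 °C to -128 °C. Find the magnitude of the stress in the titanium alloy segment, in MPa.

With the walls removed the bar would change length by δ_free = Σ αᵢΔT Lᵢ = 8.6×10⁻⁶×146×550 + 12×10⁻⁶×146×875 = 2.224 mm.
The rigid supports impose zero overall length change; the single axial force P common to all segments must satisfy P Σ Lᵢ/(AᵢEᵢ) = δ_free.
Σ Lᵢ/(AᵢEᵢ) = 550/(2125×105×10³) + 875/(600×199×10³) = 9.793×10⁻⁶ mm/N.
P = 2.224 / 9.793×10⁻⁶ = 227100 N = 227.1 kN, tensile.
σ_{titanium alloy} = P / A = 227100 / 2125 = 106.8 MPa.

σ ≈ 107 MPa (tensile)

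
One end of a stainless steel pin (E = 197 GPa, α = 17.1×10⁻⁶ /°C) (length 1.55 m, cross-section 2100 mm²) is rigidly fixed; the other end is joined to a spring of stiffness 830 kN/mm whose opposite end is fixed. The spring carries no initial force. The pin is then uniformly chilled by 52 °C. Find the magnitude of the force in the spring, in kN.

P ≈ 278 kN

If the spring were absent the pin would shorten by αΔT L = 17.1×10⁻⁶ × 52 × 1550 = 1.378 mm.
Let P be the tensile force in the spring. The pin extends elastically by PL/(AE) and the spring stretches by P/k; together these equal δ_free.
So P = δ_free / [L/(AE) + 1/k] = 1.378 / [ 1550/(2100×197×10³) + 1/(830×10³) ].
P = 1.378 / 4.951×10⁻⁶ = 278400 N.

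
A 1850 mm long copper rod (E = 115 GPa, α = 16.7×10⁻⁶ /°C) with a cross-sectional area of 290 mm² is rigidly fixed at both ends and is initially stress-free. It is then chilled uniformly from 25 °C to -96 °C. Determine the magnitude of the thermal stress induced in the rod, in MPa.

With length fixed, the mechanical strain must cancel the thermal strain αΔT = 16.7×10⁻⁶ × 121 = 2020.7×10⁻⁶.
The stress required to suppress this strain is σ = Eε = 115×10³ × 2020.7×10⁻⁶ = 232.4 MPa, tensile since the rod is trying to contract.

σ ≈ 232 MPa (tensile)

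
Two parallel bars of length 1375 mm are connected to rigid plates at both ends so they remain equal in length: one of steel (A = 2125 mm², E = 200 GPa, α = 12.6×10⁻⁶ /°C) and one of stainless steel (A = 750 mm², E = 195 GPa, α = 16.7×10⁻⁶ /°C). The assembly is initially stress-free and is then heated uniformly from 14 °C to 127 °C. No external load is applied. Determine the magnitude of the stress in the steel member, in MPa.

The stainless steel has the larger α, so on heating it would change length more than the steel if both were free. The rigid plates force a common final length, so the stainless steel is put into compression and the steel into tension, with equal and opposite forces P (no external load).
Setting the final lengths equal and cancelling L: (α₁ − α₂)ΔT = P/(A₁E₁) + P/(A₂E₂).
|α₁ − α₂|·ΔT = 4.1×10⁻⁶ × 113 = 0.0004633.
1/(A₁E₁) + 1/(A₂E₂) = 1/(2125×200×10³) + 1/(750×195×10³) = 9.191×10⁻⁹ N⁻¹.
P = 0.0004633 / 9.191×10⁻⁹ = 50410 N = 50.41 kN.
σ_{steel} = P/A₁ = 50410/2125 = 23.72 MPa, tensile.

σ ≈ 23.7 MPa (tensile)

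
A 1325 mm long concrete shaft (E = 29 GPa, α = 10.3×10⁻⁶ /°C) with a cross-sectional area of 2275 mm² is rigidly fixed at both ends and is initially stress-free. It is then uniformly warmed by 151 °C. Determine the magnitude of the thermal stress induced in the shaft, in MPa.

The supports are rigid, so the total axial strain is zero. The restrained thermal strain is ε = αΔT = 10.3×10⁻⁶ × 151 = 1555.3×10⁻⁶.
Hence σ = E·αΔT = 29×10³ × 1555.3×10⁻⁶ = 45.1 MPa, compressive.

σ ≈ 45.1 MPa (compressive)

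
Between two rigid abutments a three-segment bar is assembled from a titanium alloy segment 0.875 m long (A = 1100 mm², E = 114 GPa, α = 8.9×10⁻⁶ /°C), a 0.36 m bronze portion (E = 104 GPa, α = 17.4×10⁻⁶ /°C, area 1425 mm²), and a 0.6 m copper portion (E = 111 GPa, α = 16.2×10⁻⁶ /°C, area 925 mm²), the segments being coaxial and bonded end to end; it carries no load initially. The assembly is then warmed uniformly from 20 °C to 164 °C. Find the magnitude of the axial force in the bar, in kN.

P ≈ 224 kN (compressive)

With the walls removed the bar would change length by δ_free = Σ αᵢΔT Lᵢ = 8.9×10⁻⁶×144×875 + 17.4×10⁻⁶×144×360 + 16.2×10⁻⁶×144×600 = 3.423 mm.
Since the ends are fixed, an axial force P builds up, equal in every segment, with P · Σ Lᵢ/(AᵢEᵢ) = δ_free.
The series flexibility is Σ Lᵢ/(AᵢEᵢ) = 875/(1100×114×10³) + 360/(1425×104×10³) + 600/(925×111×10³) = 1.525×10⁻⁵ mm/N.
P = 3.423 / 1.525×10⁻⁵ = 224500 N = 224.5 kN, compressive.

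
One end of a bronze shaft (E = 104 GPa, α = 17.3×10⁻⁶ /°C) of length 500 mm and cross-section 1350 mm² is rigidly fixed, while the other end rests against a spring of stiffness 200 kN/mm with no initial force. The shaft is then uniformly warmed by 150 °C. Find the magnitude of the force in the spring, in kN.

P ≈ 152 kN

If the spring were absent the shaft would lengthen by αΔT L = 17.3×10⁻⁶ × 150 × 500 = 1.298 mm.
Let P be the compressive force at the spring. The shaft shortens elastically by PL/(AE) and the spring compresses by P/k; together these equal δ_free.
So P = δ_free / [L/(AE) + 1/k] = 1.298 / [ 500/(1350×104×10³) + 1/(200×10³) ].
P = 1.298 / 8.561×10⁻⁶ = 151600 N.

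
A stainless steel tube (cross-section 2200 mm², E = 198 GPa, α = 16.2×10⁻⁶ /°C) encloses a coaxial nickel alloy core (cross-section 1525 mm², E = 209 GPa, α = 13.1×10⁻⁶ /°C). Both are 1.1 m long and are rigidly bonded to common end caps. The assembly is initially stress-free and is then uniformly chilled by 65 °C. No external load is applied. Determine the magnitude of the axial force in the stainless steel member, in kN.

Both members must finish at the same length. With the larger α, the stainless steel tends to over-contract; the plates restrain it, putting the stainless steel in tension and the nickel alloy in compression. With no external load the two internal forces are equal and opposite, magnitude P.
Equating the net (thermal + elastic) strains gives |α₁ − α₂|·ΔT = P·[1/(A₁E₁) + 1/(A₂E₂)].
|α₁ − α₂|·ΔT = 3.1×10⁻⁶ × 65 = 0.0002015.
1/(A₁E₁) + 1/(A₂E₂) = 1/(2200×198×10³) + 1/(1525×209×10³) = 5.433×10⁻⁹ N⁻¹.
P = 0.0002015 / 5.433×10⁻⁹ = 37090 N = 37.09 kN.

P ≈ 37.1 kN (tensile in the stainless steel)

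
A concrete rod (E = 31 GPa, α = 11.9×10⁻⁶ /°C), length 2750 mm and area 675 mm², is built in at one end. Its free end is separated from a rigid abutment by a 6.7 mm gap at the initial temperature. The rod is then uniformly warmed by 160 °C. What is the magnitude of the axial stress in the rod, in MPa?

If the wall were absent the rod would grow by αΔT L = 11.9×10⁻⁶ × 160 × 2750 = 5.236 mm.
This is smaller than the 6.7 mm clearance, so the rod expands freely without reaching the stop — the stress is zero.

σ ≈ 0 MPa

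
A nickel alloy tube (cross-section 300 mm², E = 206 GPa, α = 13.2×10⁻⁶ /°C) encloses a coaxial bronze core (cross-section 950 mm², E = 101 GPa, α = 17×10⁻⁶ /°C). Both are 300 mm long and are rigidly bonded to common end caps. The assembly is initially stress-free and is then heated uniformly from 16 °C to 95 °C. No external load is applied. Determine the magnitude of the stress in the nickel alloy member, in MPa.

Equilibrium of a rigid end plate with no external load gives equal and opposite internal forces ±P in the two members. Since α_{bronze} > α_{nickel alloy}, heating drives the bronze into compression and the nickel alloy into tension.
Compatibility of the two members (thermal + elastic change equal): (α₁ − α₂)ΔT = P·[1/(A₁E₁) + 1/(A₂E₂)].
|α₁ − α₂|·ΔT = 3.8×10⁻⁶ × 79 = 0.0003002.
1/(A₁E₁) + 1/(A₂E₂) = 1/(300×206×10³) + 1/(950×101×10³) = 2.66×10⁻⁸ N⁻¹.
So P = 0.0003002 / 2.66×10⁻⁸ = 11.28 kN.
σ_{nickel alloy} = P/A₁ = 11280/300 = 37.61 MPa, tensile.

σ ≈ 37.6 MPa (tensile)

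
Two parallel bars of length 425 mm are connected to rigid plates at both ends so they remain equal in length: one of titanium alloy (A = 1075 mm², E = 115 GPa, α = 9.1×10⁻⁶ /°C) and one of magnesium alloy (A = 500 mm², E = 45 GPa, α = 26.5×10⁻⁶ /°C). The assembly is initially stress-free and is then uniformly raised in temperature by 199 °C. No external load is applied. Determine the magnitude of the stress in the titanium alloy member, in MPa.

σ ≈ 61.3 MPa (tensile)

The magnesium alloy has the larger α, so on heating it would change length more than the titanium alloy if both were free. The rigid plates force a common final length, so the magnesium alloy is put into compression and the titanium alloy into tension, with equal and opposite forces P (no external load).
Compatibility of the two members (thermal + elastic change equal): (α₁ − α₂)ΔT = P·[1/(A₁E₁) + 1/(A₂E₂)].
|α₁ − α₂|·ΔT = 17.4×10⁻⁶ × 199 = 0.003463.
1/(A₁E₁) + 1/(A₂E₂) = 1/(1075×115×10³) + 1/(500×45×10³) = 5.253×10⁻⁸ N⁻¹.
P = 0.003463 / 5.253×10⁻⁸ = 65910 N = 65.91 kN.
σ_{titanium alloy} = P/A₁ = 65910/1075 = 61.31 MPa, tensile.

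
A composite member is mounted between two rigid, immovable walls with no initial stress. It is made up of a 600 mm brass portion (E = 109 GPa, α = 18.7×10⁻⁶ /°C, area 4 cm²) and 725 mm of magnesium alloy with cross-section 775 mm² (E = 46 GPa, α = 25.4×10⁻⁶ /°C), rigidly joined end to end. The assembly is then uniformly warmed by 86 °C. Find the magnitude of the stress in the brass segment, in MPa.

Free thermal expansion of the whole bar: Σ αᵢΔT Lᵢ = 18.7×10⁻⁶×86×600 + 25.4×10⁻⁶×86×725 = 2.549 mm.
Since the ends are fixed, an axial force P builds up, equal in every segment, with P · Σ Lᵢ/(AᵢEᵢ) = δ_free.
The series flexibility is Σ Lᵢ/(AᵢEᵢ) = 600/(400×109×10³) + 725/(775×46×10³) = 3.41×10⁻⁵ mm/N.
P = 2.549 / 3.41×10⁻⁵ = 74740 N = 74.74 kN, compressive.
σ_{brass} = P / A = 74740 / 400 = 186.9 MPa.

σ ≈ 187 MPa (compressive)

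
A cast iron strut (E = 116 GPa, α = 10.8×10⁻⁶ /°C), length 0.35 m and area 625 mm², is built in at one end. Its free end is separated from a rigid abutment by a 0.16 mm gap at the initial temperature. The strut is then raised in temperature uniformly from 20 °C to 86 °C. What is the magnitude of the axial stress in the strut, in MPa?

Free thermal elongation = αΔT L = 10.8×10⁻⁶ × 66 × 350 = 0.2495 mm.
This exceeds the 0.16 mm gap, so the wall pushes back. The portion of expansion that must be recovered elastically is δ_free − gap = 0.2495 − 0.16 = 0.08948 mm.
Compatibility: PL/(AE) = 0.08948 mm, so σ = P/A = E × (0.08948/350) = 29.66 MPa.

σ ≈ 29.7 MPa (compressive)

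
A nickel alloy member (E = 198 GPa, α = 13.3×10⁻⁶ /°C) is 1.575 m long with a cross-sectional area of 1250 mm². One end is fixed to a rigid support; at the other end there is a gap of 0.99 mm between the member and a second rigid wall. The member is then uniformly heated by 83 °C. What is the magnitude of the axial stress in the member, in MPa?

σ ≈ 94.1 MPa (compressive)

Free thermal elongation = αΔT L = 13.3×10⁻⁶ × 83 × 1575 = 1.739 mm.
The gap closes (δ_free > 0.99 mm) and the wall then resists a further 1.739 − 0.99 = 0.7486 mm of expansion.
That suppressed elongation corresponds to σ = E·Δ/L = 198×10³ × 0.7486/1575 = 94.12 MPa.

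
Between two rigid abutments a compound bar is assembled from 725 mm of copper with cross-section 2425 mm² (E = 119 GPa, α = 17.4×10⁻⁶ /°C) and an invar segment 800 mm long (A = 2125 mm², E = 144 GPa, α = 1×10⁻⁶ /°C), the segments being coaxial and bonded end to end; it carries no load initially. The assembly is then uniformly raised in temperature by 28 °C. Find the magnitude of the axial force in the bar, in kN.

P ≈ 73.3 kN (compressive)

With the walls removed the bar would change length by δ_free = Σ αᵢΔT Lᵢ = 17.4×10⁻⁶×28×725 + 1×10⁻⁶×28×800 = 0.3756 mm.
The walls prevent any net length change, so an axial force P (same in every segment) develops. Compatibility: P · Σ Lᵢ/(AᵢEᵢ) = δ_free.
The series flexibility is Σ Lᵢ/(AᵢEᵢ) = 725/(2425×119×10³) + 800/(2125×144×10³) = 5.127×10⁻⁶ mm/N.
Hence P = δ_free / Σ(L/AE) = 0.3756/5.127×10⁻⁶ = 73.27 kN (compressive).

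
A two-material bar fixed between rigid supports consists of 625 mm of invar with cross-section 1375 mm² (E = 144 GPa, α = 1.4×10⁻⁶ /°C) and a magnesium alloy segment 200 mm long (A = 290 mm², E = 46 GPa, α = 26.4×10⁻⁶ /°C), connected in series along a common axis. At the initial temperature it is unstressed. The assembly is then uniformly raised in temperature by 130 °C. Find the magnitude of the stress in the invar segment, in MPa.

With the walls removed the bar would change length by δ_free = Σ αᵢΔT Lᵢ = 1.4×10⁻⁶×130×625 + 26.4×10⁻⁶×130×200 = 0.8001 mm.
The walls prevent any net length change, so an axial force P (same in every segment) develops. Compatibility: P · Σ Lᵢ/(AᵢEᵢ) = δ_free.
The series flexibility is Σ Lᵢ/(AᵢEᵢ) = 625/(1375×144×10³) + 200/(290×46×10³) = 1.815×10⁻⁵ mm/N.
P = 0.8001 / 1.815×10⁻⁵ = 44090 N = 44.09 kN, compressive.
σ_{invar} = P / A = 44090 / 1375 = 32.06 MPa.

σ ≈ 32.1 MPa (compressive)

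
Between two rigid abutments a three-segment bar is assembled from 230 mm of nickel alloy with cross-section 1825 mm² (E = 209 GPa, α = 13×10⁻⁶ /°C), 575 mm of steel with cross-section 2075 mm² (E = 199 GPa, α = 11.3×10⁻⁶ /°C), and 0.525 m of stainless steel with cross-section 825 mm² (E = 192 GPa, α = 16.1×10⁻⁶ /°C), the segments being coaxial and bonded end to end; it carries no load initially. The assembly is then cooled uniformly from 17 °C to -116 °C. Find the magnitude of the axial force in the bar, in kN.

P ≈ 449 kN (tensile)

Free thermal contraction of the whole bar: Σ αᵢΔT Lᵢ = 13×10⁻⁶×133×230 + 11.3×10⁻⁶×133×575 + 16.1×10⁻⁶×133×525 = 2.386 mm.
The walls prevent any net length change, so an axial force P (same in every segment) develops. Compatibility: P · Σ Lᵢ/(AᵢEᵢ) = δ_free.
The series flexibility is Σ Lᵢ/(AᵢEᵢ) = 230/(1825×209×10³) + 575/(2075×199×10³) + 525/(825×192×10³) = 5.31×10⁻⁶ mm/N.
So P = 2.386 / 5.31×10⁻⁶ = 449.4 kN, tensile.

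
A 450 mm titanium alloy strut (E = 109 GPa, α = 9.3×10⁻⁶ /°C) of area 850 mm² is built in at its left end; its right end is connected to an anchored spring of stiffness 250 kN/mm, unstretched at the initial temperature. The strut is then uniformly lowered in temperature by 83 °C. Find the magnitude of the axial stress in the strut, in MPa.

If the spring were absent the strut would shorten by αΔT L = 9.3×10⁻⁶ × 83 × 450 = 0.3474 mm.
With a force P in the spring, the elastic change of the strut is PL/(AE) and that of the spring is P/k; compatibility requires their sum to equal δ_free.
P [ L/(AE) + 1/k ] = δ_free → P [ 450/(850×109×10³) + 1/(250×10³) ] = 0.3474.
P = 0.3474 / 8.857×10⁻⁶ = 39220 N.
σ = P/A = 39220/850 = 46.14 MPa.

σ ≈ 46.1 MPa (tensile)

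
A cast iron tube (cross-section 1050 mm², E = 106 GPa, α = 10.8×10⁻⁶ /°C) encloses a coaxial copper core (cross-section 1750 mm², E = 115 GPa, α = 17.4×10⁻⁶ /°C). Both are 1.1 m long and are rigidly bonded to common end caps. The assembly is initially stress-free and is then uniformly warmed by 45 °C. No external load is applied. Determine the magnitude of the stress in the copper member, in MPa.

The copper has the larger α, so on heating it would change length more than the cast iron if both were free. The rigid plates force a common final length, so the copper is put into compression and the cast iron into tension, with equal and opposite forces P (no external load).
Equating the net (thermal + elastic) strains gives |α₁ − α₂|·ΔT = P·[1/(A₁E₁) + 1/(A₂E₂)].
|α₁ − α₂|·ΔT = 6.6×10⁻⁶ × 45 = 0.000297.
1/(A₁E₁) + 1/(A₂E₂) = 1/(1050×106×10³) + 1/(1750×115×10³) = 1.395×10⁻⁸ N⁻¹.
P = 0.000297 / 1.395×10⁻⁸ = 21280 N = 21.28 kN.
σ_{copper} = P/A₂ = 21280/1750 = 12.16 MPa, compressive.

σ ≈ 12.2 MPa (compressive)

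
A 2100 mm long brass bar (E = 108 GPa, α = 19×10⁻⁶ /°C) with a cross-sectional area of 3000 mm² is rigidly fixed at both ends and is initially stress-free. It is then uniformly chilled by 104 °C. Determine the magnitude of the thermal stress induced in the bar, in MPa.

With length fixed, the mechanical strain must cancel the thermal strain αΔT = 19×10⁻⁶ × 104 = 1976×10⁻⁶.
The stress required to suppress this strain is σ = Eε = 108×10³ × 1976×10⁻⁶ = 213.4 MPa, tensile since the bar is trying to contract.

σ ≈ 213 MPa (tensile)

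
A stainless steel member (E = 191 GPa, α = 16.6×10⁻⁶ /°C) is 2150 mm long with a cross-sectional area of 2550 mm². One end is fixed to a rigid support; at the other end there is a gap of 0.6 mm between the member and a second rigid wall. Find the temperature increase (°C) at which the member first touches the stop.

ΔT ≈ 16.8 °C

The gap closes when αΔT L = 0.6 mm, since the member is still unstressed at that instant.
ΔT = 0.6 / (16.6×10⁻⁶ × 2150) = 16.81 °C.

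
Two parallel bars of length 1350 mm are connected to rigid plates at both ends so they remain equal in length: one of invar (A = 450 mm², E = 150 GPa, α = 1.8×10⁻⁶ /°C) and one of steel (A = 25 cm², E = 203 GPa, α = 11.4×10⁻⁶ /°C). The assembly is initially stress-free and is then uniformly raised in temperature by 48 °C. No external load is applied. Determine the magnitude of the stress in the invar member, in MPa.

Equilibrium of a rigid end plate with no external load gives equal and opposite internal forces ±P in the two members. Since α_{steel} > α_{invar}, heating drives the steel into compression and the invar into tension.
Setting the final lengths equal and cancelling L: (α₁ − α₂)ΔT = P/(A₁E₁) + P/(A₂E₂).
|α₁ − α₂|·ΔT = 9.6×10⁻⁶ × 48 = 0.0004608.
1/(A₁E₁) + 1/(A₂E₂) = 1/(450×150×10³) + 1/(2500×203×10³) = 1.679×10⁻⁸ N⁻¹.
So P = 0.0004608 / 1.679×10⁻⁸ = 27.45 kN.
σ_{invar} = P/A₁ = 27450/450 = 61.01 MPa, tensile.

σ ≈ 61 MPa (tensile)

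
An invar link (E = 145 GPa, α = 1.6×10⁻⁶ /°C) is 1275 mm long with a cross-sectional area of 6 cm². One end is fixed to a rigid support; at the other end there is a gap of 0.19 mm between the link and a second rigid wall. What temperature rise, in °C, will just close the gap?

The gap closes when αΔT L = 0.19 mm, since the link is still unstressed at that instant.
ΔT = 0.19 / (1.6×10⁻⁶ × 1275) = 93.14 °C.

ΔT ≈ 93.1 °C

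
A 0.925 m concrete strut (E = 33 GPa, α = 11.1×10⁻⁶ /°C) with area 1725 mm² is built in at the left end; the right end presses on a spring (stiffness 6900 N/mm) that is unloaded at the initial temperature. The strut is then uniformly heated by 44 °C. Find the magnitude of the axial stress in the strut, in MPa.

If the spring were absent the strut would lengthen by αΔT L = 11.1×10⁻⁶ × 44 × 925 = 0.4518 mm.
With a force P in the spring, the elastic change of the strut is PL/(AE) and that of the spring is P/k; compatibility requires their sum to equal δ_free.
P [ L/(AE) + 1/k ] = δ_free → P [ 925/(1725×33×10³) + 1/(6900) ] = 0.4518.
P = 0.4518 / 0.0001612 = 2803 N.
σ = P/A = 2803/1725 = 1.625 MPa.

σ ≈ 1.62 MPa (compressive)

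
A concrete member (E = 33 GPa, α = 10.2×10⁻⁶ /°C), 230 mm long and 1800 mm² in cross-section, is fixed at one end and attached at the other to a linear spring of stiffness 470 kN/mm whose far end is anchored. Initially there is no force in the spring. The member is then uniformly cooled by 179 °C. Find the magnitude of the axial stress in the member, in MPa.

The unrestrained thermal change is αΔT L = 10.2×10⁻⁶ × 179 × 230 = 0.4199 mm.
With a force P in the spring, the elastic change of the member is PL/(AE) and that of the spring is P/k; compatibility requires their sum to equal δ_free.
P [ L/(AE) + 1/k ] = δ_free → P [ 230/(1800×33×10³) + 1/(470×10³) ] = 0.4199.
P = 0.4199 / 6×10⁻⁶ = 69990 N.
σ = P/A = 69990/1800 = 38.88 MPa.

σ ≈ 38.9 MPa (tensile)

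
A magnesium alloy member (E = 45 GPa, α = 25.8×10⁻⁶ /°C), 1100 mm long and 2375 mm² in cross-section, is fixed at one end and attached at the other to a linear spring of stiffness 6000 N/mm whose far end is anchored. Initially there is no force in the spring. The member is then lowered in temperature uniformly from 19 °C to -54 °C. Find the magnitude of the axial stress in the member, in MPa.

σ ≈ 4.93 MPa (tensile)

If the spring were absent the member would shorten by αΔT L = 25.8×10⁻⁶ × 73 × 1100 = 2.072 mm.
Let P be the tensile force in the spring. The member extends elastically by PL/(AE) and the spring stretches by P/k; together these equal δ_free.
P [ L/(AE) + 1/k ] = δ_free → P [ 1100/(2375×45×10³) + 1/(6000) ] = 2.072.
P = 2.072 / 0.000177 = 11710 N.
σ = P/A = 11710/2375 = 4.929 MPa.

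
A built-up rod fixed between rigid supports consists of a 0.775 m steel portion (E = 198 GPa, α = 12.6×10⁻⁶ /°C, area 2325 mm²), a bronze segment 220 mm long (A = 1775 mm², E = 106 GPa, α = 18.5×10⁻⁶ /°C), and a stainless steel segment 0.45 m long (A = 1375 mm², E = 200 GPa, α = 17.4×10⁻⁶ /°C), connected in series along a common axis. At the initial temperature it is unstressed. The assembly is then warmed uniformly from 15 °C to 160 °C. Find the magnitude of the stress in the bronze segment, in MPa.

σ ≈ 394 MPa (compressive)

Free thermal expansion of the whole bar: Σ αᵢΔT Lᵢ = 12.6×10⁻⁶×145×775 + 18.5×10⁻⁶×145×220 + 17.4×10⁻⁶×145×450 = 3.141 mm.
Since the ends are fixed, an axial force P builds up, equal in every segment, with P · Σ Lᵢ/(AᵢEᵢ) = δ_free.
Σ Lᵢ/(AᵢEᵢ) = 775/(2325×198×10³) + 220/(1775×106×10³) + 450/(1375×200×10³) = 4.489×10⁻⁶ mm/N.
So P = 3.141 / 4.489×10⁻⁶ = 699.8 kN, compressive.
σ_{bronze} = P / A = 699800 / 1775 = 394.2 MPa.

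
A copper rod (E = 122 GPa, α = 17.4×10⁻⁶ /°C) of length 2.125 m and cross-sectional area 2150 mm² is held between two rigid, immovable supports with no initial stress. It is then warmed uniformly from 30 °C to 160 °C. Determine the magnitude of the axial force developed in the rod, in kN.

The ends cannot move, so σ = EαΔT = 122×10³ × 17.4×10⁻⁶ × 130 = 276 MPa.
Then P = σA = 276 × 2150 mm² = 593.3 kN, compressive.

P ≈ 593 kN (compressive)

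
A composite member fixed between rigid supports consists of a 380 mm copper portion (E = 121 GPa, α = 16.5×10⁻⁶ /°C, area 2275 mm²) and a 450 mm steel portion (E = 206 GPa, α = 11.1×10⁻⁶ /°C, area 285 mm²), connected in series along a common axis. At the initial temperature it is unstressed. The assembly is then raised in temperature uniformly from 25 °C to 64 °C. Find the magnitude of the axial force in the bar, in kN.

With the walls removed the bar would change length by δ_free = Σ αᵢΔT Lᵢ = 16.5×10⁻⁶×39×380 + 11.1×10⁻⁶×39×450 = 0.4393 mm.
Since the ends are fixed, an axial force P builds up, equal in every segment, with P · Σ Lᵢ/(AᵢEᵢ) = δ_free.
Σ Lᵢ/(AᵢEᵢ) = 380/(2275×121×10³) + 450/(285×206×10³) = 9.045×10⁻⁶ mm/N.
P = 0.4393 / 9.045×10⁻⁶ = 48570 N = 48.57 kN, compressive.

P ≈ 48.6 kN (compressive)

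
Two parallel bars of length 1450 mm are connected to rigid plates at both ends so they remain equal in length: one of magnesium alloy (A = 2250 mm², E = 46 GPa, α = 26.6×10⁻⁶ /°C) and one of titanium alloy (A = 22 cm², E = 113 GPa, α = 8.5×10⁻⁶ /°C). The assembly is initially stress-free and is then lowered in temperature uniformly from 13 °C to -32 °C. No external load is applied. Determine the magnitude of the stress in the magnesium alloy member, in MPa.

Equilibrium of a rigid end plate with no external load gives equal and opposite internal forces ±P in the two members. Since α_{magnesium alloy} > α_{titanium alloy}, cooling drives the magnesium alloy into tension and the titanium alloy into compression.
Equating the net (thermal + elastic) strains gives |α₁ − α₂|·ΔT = P·[1/(A₁E₁) + 1/(A₂E₂)].
|α₁ − α₂|·ΔT = 18.1×10⁻⁶ × 45 = 0.0008145.
1/(A₁E₁) + 1/(A₂E₂) = 1/(2250×46×10³) + 1/(2200×113×10³) = 1.368×10⁻⁸ N⁻¹.
So P = 0.0008145 / 1.368×10⁻⁸ = 59.52 kN.
σ_{magnesium alloy} = P/A₁ = 59520/2250 = 26.45 MPa, tensile.

σ ≈ 26.5 MPa (tensile)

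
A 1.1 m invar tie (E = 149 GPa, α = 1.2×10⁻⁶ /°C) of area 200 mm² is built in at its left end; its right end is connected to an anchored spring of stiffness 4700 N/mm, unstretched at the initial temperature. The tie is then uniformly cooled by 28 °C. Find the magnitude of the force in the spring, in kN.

P ≈ 0.148 kN

If the spring were absent the tie would shorten by αΔT L = 1.2×10⁻⁶ × 28 × 1100 = 0.03696 mm.
With a force P in the spring, the elastic change of the tie is PL/(AE) and that of the spring is P/k; compatibility requires their sum to equal δ_free.
P [ L/(AE) + 1/k ] = δ_free → P [ 1100/(200×149×10³) + 1/(4700) ] = 0.03696.
P = 0.03696 / 0.0002497 = 148 N.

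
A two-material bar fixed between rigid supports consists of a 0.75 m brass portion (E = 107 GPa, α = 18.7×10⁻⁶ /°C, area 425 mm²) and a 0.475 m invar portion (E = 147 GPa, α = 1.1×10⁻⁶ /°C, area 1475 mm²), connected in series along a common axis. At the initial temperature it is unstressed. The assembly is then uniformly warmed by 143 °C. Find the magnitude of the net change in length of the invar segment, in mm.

If the supports were absent, the total length change would be Σ αᵢΔT Lᵢ = 18.7×10⁻⁶×143×750 + 1.1×10⁻⁶×143×475 = 2.08 mm.
Since the ends are fixed, an axial force P builds up, equal in every segment, with P · Σ Lᵢ/(AᵢEᵢ) = δ_free.
The series flexibility is Σ Lᵢ/(AᵢEᵢ) = 750/(425×107×10³) + 475/(1475×147×10³) = 1.868×10⁻⁵ mm/N.
Hence P = δ_free / Σ(L/AE) = 2.08/1.868×10⁻⁵ = 111.3 kN (compressive).
For the invar segment, free thermal change = 1.1×10⁻⁶×143×475 = 0.07472 mm and elastic change from P = 111300×475/(1475×147×10³) = 0.2439 mm; these oppose, so the net change is 0.169 mm (segment shortens).

|ΔL| ≈ 0.169 mm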